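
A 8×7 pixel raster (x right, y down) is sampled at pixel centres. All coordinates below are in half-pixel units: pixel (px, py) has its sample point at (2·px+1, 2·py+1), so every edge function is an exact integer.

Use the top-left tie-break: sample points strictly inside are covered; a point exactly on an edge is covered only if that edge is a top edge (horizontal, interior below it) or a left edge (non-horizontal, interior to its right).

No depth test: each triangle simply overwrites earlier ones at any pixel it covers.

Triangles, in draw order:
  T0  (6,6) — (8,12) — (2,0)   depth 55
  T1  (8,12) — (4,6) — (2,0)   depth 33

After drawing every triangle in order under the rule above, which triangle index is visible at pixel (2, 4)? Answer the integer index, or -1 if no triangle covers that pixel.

T0:
  2·area = 12
  edge (6, 6)→(8, 12): d=(2,6) right/bottom  bias=-1
  edge (8, 12)→(2, 0): d=(-6,-12) top-left  bias=+0
  edge (2, 0)→(6, 6): d=(4,6) right/bottom  bias=-1
    (2,1)@(5, 3): e=[0,18,-6] → ·  [on edge]
    (2,2)@(5, 5): e=[4,6,2] → █
    (3,2)@(7, 5): e=[-8,30,-10] → ·
    (2,3)@(5, 7): e=[8,-6,10] → ·
    (3,4)@(7, 9): e=[0,6,6] → ·  [on edge]
  covered (1 px):
    · · · · · · · ·
    · · · · · · · ·
    · · █ · · · · ·
    · · · · · · · ·
    · · · · · · · ·
    · · · · · · · ·
    · · · · · · · ·
T1:
  2·area = 12
  edge (8, 12)→(4, 6): d=(-4,-6) top-left  bias=+0
  edge (4, 6)→(2, 0): d=(-2,-6) top-left  bias=+0
  edge (2, 0)→(8, 12): d=(6,12) right/bottom  bias=-1
    (1,1)@(3, 3): e=[6,0,6] → █  [on edge]
    (2,1)@(5, 3): e=[18,12,-18] → ·
    (1,2)@(3, 5): e=[-2,-4,18] → ·
    (2,3)@(5, 7): e=[2,4,6] → █
    (3,3)@(7, 7): e=[14,16,-18] → ·
    (2,4)@(5, 9): e=[-6,0,18] → ·  [on edge]
  covered (2 px):
    · · · · · · · ·
    · █ · · · · · ·
    · · · · · · · ·
    · · █ · · · · ·
    · · · · · · · ·
    · · · · · · · ·
    · · · · · · · ·

Z-buffer (winner per pixel, '.' = empty):
  . . . . . . . .
  . 1 . . . . . .
  . . 0 . . . . .
  . . 1 . . . . .
  . . . . . . . .
  . . . . . . . .
  . . . . . . . .

Answer: -1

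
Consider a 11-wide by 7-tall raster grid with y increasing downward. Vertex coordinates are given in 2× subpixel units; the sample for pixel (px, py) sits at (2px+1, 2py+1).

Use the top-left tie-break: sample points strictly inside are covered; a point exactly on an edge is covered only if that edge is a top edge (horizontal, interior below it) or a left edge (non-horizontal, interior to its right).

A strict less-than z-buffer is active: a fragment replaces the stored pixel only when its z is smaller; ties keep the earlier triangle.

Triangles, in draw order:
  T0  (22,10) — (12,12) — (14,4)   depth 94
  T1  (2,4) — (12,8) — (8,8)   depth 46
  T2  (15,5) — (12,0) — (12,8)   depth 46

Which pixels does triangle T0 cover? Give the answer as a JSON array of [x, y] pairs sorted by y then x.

T0:
  2·area = 76
  edge (22, 10)→(12, 12): d=(-10,2) right/bottom  bias=-1
  edge (12, 12)→(14, 4): d=(2,-8) top-left  bias=+0
  edge (14, 4)→(22, 10): d=(8,6) right/bottom  bias=-1
    (7,2)@(15, 5): e=[64,10,2] → █
    (8,2)@(17, 5): e=[60,26,-10] → ·
    (7,3)@(15, 7): e=[44,14,18] → █
    (8,3)@(17, 7): e=[40,30,6] → █
    (9,3)@(19, 7): e=[36,46,-6] → ·
    (6,4)@(13, 9): e=[28,2,46] → █
    (9,4)@(19, 9): e=[16,50,10] → █
    (10,4)@(21, 9): e=[12,66,-2] → ·
    (6,5)@(13, 11): e=[8,6,62] → █
    (8,5)@(17, 11): e=[0,38,38] → ·  [on edge]
    (9,5)@(19, 11): e=[-4,54,26] → ·
    (3,6)@(7, 13): e=[0,-38,114] → ·  [on edge]
  covered (9 px):
    · · · · · · · · · · ·
    · · · · · · · · · · ·
    · · · · · · · █ · · ·
    · · · · · · · █ █ · ·
    · · · · · · █ █ █ █ ·
    · · · · · · █ █ · · ·
    · · · · · · · · · · ·
T1:
  2·area = 16
  edge (2, 4)→(12, 8): d=(10,4) right/bottom  bias=-1
  edge (12, 8)→(8, 8): d=(-4,0) right/bottom  bias=-1
  edge (8, 8)→(2, 4): d=(-6,-4) top-left  bias=+0
    (3,3)@(7, 7): e=[10,4,2] → █
    (4,3)@(9, 7): e=[2,4,10] → █
    (5,3)@(11, 7): e=[-6,4,18] → ·
    (3,4)@(7, 9): e=[30,-4,-10] → ·
    (4,4)@(9, 9): e=[22,-4,-2] → ·
  covered (2 px):
    · · · · · · · · · · ·
    · · · · · · · · · · ·
    · · · · · · · · · · ·
    · · · █ █ · · · · · ·
    · · · · · · · · · · ·
    · · · · · · · · · · ·
    · · · · · · · · · · ·
T2:
  2·area = 24  (B↔C swapped to make it positive)
  edge (15, 5)→(12, 8): d=(-3,3) right/bottom  bias=-1
  edge (12, 8)→(12, 0): d=(0,-8) top-left  bias=+0
  edge (12, 0)→(15, 5): d=(3,5) right/bottom  bias=-1
    (9,0)@(19, 1): e=[0,56,-32] → ·  [on edge]
    (6,1)@(13, 3): e=[12,8,4] → █
    (7,1)@(15, 3): e=[6,24,-6] → ·
    (8,1)@(17, 3): e=[0,40,-16] → ·  [on edge]
    (6,2)@(13, 5): e=[6,8,10] → █
    (7,2)@(15, 5): e=[0,24,0] → ·  [on edge]
    (6,3)@(13, 7): e=[0,8,16] → ·  [on edge]
    (5,4)@(11, 9): e=[0,-8,32] → ·  [on edge]
    (4,5)@(9, 11): e=[0,-24,48] → ·  [on edge]
    (3,6)@(7, 13): e=[0,-40,64] → ·  [on edge]
  covered (2 px):
    · · · · · · · · · · ·
    · · · · · · █ · · · ·
    · · · · · · █ · · · ·
    · · · · · · · · · · ·
    · · · · · · · · · · ·
    · · · · · · · · · · ·
    · · · · · · · · · · ·

Answer: [[7,2],[7,3],[8,3],[6,4],[7,4],[8,4],[9,4],[6,5],[7,5]]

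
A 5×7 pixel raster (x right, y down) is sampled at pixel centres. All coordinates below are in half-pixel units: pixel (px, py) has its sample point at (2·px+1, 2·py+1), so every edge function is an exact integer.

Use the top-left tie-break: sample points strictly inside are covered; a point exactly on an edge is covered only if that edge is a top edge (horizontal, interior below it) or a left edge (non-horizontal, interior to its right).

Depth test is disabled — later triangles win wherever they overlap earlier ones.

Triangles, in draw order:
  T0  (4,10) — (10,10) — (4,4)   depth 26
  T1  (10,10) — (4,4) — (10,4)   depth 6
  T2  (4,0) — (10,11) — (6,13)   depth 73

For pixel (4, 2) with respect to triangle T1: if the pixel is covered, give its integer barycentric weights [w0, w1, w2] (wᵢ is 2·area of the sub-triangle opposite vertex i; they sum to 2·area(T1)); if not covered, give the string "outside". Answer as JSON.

T0:
  2·area = 36  (B↔C swapped to make it positive)
  edge (4, 10)→(4, 4): d=(0,-6) top-left  bias=+0
  edge (4, 4)→(10, 10): d=(6,6) right/bottom  bias=-1
  edge (10, 10)→(4, 10): d=(-6,0) right/bottom  bias=-1
    (0,0)@(1, 1): e=[-18,0,54] → ·  [on edge]
    (1,1)@(3, 3): e=[-6,0,42] → ·  [on edge]
    (2,2)@(5, 5): e=[6,0,30] → ·  [on edge]
    (2,3)@(5, 7): e=[6,12,18] → #
    (3,3)@(7, 7): e=[18,0,18] → ·  [on edge]
    (2,4)@(5, 9): e=[6,24,6] → #
    (3,4)@(7, 9): e=[18,12,6] → #
    (4,4)@(9, 9): e=[30,0,6] → ·  [on edge]
    (2,5)@(5, 11): e=[6,36,-6] → ·
    (3,5)@(7, 11): e=[18,24,-6] → ·
  covered (3 px):
    · · · · ·
    · · · · ·
    · · · · ·
    · · # · ·
    · · # # ·
    · · · · ·
    · · · · ·
T1:
  2·area = 36
  edge (10, 10)→(4, 4): d=(-6,-6) top-left  bias=+0
  edge (4, 4)→(10, 4): d=(6,0) top-left  bias=+0
  edge (10, 4)→(10, 10): d=(0,6) right/bottom  bias=-1
    (0,0)@(1, 1): e=[0,-18,54] → ·  [on edge]
    (1,1)@(3, 3): e=[0,-6,42] → ·  [on edge]
    (2,2)@(5, 5): e=[0,6,30] → #  [on edge]
    (3,2)@(7, 5): e=[12,6,18] → #
    (4,2)@(9, 5): e=[24,6,6] → #
    (2,3)@(5, 7): e=[-12,18,30] → ·
    (3,3)@(7, 7): e=[0,18,18] → #  [on edge]
    (3,4)@(7, 9): e=[-12,30,18] → ·
    (4,4)@(9, 9): e=[0,30,6] → #  [on edge]
    (4,5)@(9, 11): e=[-12,42,6] → ·
  covered (6 px):
    · · · · ·
    · · · · ·
    · · # # #
    · · · # #
    · · · · #
    · · · · ·
    · · · · ·
T2:
  2·area = 56
  edge (4, 0)→(10, 11): d=(6,11) right/bottom  bias=-1
  edge (10, 11)→(6, 13): d=(-4,2) right/bottom  bias=-1
  edge (6, 13)→(4, 0): d=(-2,-13) top-left  bias=+0
    (2,1)@(5, 3): e=[7,42,7] → #
    (3,1)@(7, 3): e=[-15,38,33] → ·
    (2,2)@(5, 5): e=[19,34,3] → #
    (3,2)@(7, 5): e=[-3,30,29] → ·
    (2,3)@(5, 7): e=[31,26,-1] → ·
    (3,3)@(7, 7): e=[9,22,25] → #
    (4,3)@(9, 7): e=[-13,18,51] → ·
    (3,4)@(7, 9): e=[21,14,21] → #
    (4,4)@(9, 9): e=[-1,10,47] → ·
    (3,5)@(7, 11): e=[33,6,17] → #
    (4,5)@(9, 11): e=[11,2,43] → #
    (3,6)@(7, 13): e=[45,-2,13] → ·
  covered (6 px):
    · · · · ·
    · · # · ·
    · · # · ·
    · · · # ·
    · · · # ·
    · · · # #
    · · · · ·

Answer: [6,6,24]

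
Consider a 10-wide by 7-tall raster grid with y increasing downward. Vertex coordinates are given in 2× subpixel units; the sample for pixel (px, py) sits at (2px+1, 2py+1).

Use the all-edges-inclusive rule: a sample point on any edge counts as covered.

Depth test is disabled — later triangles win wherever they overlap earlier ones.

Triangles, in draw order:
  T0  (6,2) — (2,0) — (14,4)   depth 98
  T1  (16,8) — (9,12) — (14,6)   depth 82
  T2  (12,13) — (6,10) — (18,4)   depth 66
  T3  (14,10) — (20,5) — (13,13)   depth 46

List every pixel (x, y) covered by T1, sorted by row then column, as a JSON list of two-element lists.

T0:
  2·area = 8
  edge (6, 2)→(2, 0): d=(-4,-2) inclusive
  edge (2, 0)→(14, 4): d=(12,4) inclusive
  edge (14, 4)→(6, 2): d=(-8,-2) inclusive
    (2,0)@(5, 1): e=[2,0,6] → █  [on edge]
    (3,0)@(7, 1): e=[6,-8,10] → ·
    (2,1)@(5, 3): e=[-6,24,-10] → ·
    (5,1)@(11, 3): e=[6,0,2] → █  [on edge]
    (6,1)@(13, 3): e=[10,-8,6] → ·
    (5,2)@(11, 5): e=[-2,24,-14] → ·
    (8,2)@(17, 5): e=[10,0,-2] → ·  [on edge]
  covered (2 px):
    · · █ · · · · · · ·
    · · · · · █ · · · ·
    · · · · · · · · · ·
    · · · · · · · · · ·
    · · · · · · · · · ·
    · · · · · · · · · ·
    · · · · · · · · · ·
T1:
  2·area = 22
  edge (16, 8)→(9, 12): d=(-7,4) inclusive
  edge (9, 12)→(14, 6): d=(5,-6) inclusive
  edge (14, 6)→(16, 8): d=(2,2) inclusive
    (4,0)@(9, 1): e=[77,-55,0] → ·  [on edge]
    (5,1)@(11, 3): e=[55,-33,0] → ·  [on edge]
    (6,2)@(13, 5): e=[33,-11,0] → ·  [on edge]
    (7,3)@(15, 7): e=[11,11,0] → █  [on edge]
    (8,3)@(17, 7): e=[3,23,-4] → ·
    (6,4)@(13, 9): e=[5,9,8] → █
    (7,4)@(15, 9): e=[-3,21,4] → ·
    (8,4)@(17, 9): e=[-11,33,0] → ·  [on edge]
    (6,5)@(13, 11): e=[-9,19,12] → ·
    (9,5)@(19, 11): e=[-33,55,0] → ·  [on edge]
  covered (2 px):
    · · · · · · · · · ·
    · · · · · · · · · ·
    · · · · · · · · · ·
    · · · · · · · █ · ·
    · · · · · · █ · · ·
    · · · · · · · · · ·
    · · · · · · · · · ·
T2:
  2·area = 72
  edge (12, 13)→(6, 10): d=(-6,-3) inclusive
  edge (6, 10)→(18, 4): d=(12,-6) inclusive
  edge (18, 4)→(12, 13): d=(-6,9) inclusive
    (8,2)@(17, 5): e=[63,6,3] → █
    (9,2)@(19, 5): e=[69,18,-15] → ·
    (6,3)@(13, 7): e=[39,6,27] → █
    (7,3)@(15, 7): e=[45,18,9] → █
    (8,3)@(17, 7): e=[51,30,-9] → ·
    (4,4)@(9, 9): e=[15,6,51] → █
    (5,4)@(11, 9): e=[21,18,33] → █
    (7,4)@(15, 9): e=[33,42,-3] → ·
    (4,5)@(9, 11): e=[3,30,39] → █
    (7,5)@(15, 11): e=[21,66,-15] → ·
    (4,6)@(9, 13): e=[-9,54,27] → ·
    (5,6)@(11, 13): e=[-3,66,9] → ·
  covered (9 px):
    · · · · · · · · · ·
    · · · · · · · · · ·
    · · · · · · · · █ ·
    · · · · · · █ █ · ·
    · · · · █ █ █ · · ·
    · · · · █ █ █ · · ·
    · · · · · · · · · ·
T3:
  2·area = 13
  edge (14, 10)→(20, 5): d=(6,-5) inclusive
  edge (20, 5)→(13, 13): d=(-7,8) inclusive
  edge (13, 13)→(14, 10): d=(1,-3) inclusive
    (8,0)@(17, 1): e=[-39,52,0] → ·  [on edge]
    (7,3)@(15, 7): e=[-13,26,0] → ·  [on edge]
    (6,6)@(13, 13): e=[13,0,0] → █  [on edge]
    (7,6)@(15, 13): e=[23,-16,6] → ·
  covered (1 px):
    · · · · · · · · · ·
    · · · · · · · · · ·
    · · · · · · · · · ·
    · · · · · · · · · ·
    · · · · · · · · · ·
    · · · · · · · · · ·
    · · · · · · █ · · ·

Answer: [[7,3],[6,4]]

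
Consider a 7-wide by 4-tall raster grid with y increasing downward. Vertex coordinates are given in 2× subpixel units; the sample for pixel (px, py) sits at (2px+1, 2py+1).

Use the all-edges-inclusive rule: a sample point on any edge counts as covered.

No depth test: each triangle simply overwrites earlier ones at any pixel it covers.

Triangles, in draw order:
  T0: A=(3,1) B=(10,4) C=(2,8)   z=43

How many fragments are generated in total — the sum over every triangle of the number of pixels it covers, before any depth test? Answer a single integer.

T0:
  2·area = 52
  edge (3, 1)→(10, 4): d=(7,3) inclusive
  edge (10, 4)→(2, 8): d=(-8,4) inclusive
  edge (2, 8)→(3, 1): d=(1,-7) inclusive
    (1,0)@(3, 1): e=[0,52,0] → X  [on edge]
    (2,0)@(5, 1): e=[-6,44,14] → .
    (1,1)@(3, 3): e=[14,36,2] → X
    (2,1)@(5, 3): e=[8,28,16] → X
    (3,1)@(7, 3): e=[2,20,30] → X
    (4,1)@(9, 3): e=[-4,12,44] → .
    (1,2)@(3, 5): e=[28,20,4] → X
    (4,2)@(9, 5): e=[10,-4,46] → .
    (1,3)@(3, 7): e=[42,4,6] → X
    (2,3)@(5, 7): e=[36,-4,20] → .
    (3,3)@(7, 7): e=[30,-12,34] → .
  covered (8 px):
    . X . . . . .
    . X X X . . .
    . X X X . . .
    . X . . . . .

Result: 8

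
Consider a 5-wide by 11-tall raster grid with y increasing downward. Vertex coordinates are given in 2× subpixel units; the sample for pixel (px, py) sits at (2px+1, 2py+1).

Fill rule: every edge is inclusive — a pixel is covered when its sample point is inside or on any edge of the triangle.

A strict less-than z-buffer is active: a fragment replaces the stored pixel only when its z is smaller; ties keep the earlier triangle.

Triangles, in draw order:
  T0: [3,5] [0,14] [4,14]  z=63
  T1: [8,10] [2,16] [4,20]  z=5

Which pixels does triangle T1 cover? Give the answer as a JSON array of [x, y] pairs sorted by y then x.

T0:
  2·area = 36  (B↔C swapped to make it positive)
  edge (3, 5)→(4, 14): d=(1,9) inclusive
  edge (4, 14)→(0, 14): d=(-4,0) inclusive
  edge (0, 14)→(3, 5): d=(3,-9) inclusive
    (1,2)@(3, 5): e=[0,36,0] → █  [on edge]
    (2,2)@(5, 5): e=[-18,36,18] → ·
    (1,3)@(3, 7): e=[2,28,6] → █
    (2,3)@(5, 7): e=[-16,28,24] → ·
    (1,4)@(3, 9): e=[4,20,12] → █
    (2,4)@(5, 9): e=[-14,20,30] → ·
    (0,5)@(1, 11): e=[24,12,0] → █  [on edge]
    (2,5)@(5, 11): e=[-12,12,36] → ·
    (0,6)@(1, 13): e=[26,4,6] → █
    (2,6)@(5, 13): e=[-10,4,42] → ·
    (0,7)@(1, 15): e=[28,-4,12] → ·
    (1,7)@(3, 15): e=[10,-4,30] → ·
  covered (7 px):
    · · · · ·
    · · · · ·
    · █ · · ·
    · █ · · ·
    · █ · · ·
    █ █ · · ·
    █ █ · · ·
    · · · · ·
    · · · · ·
    · · · · ·
    · · · · ·
T1:
  2·area = 36  (B↔C swapped to make it positive)
  edge (8, 10)→(4, 20): d=(-4,10) inclusive
  edge (4, 20)→(2, 16): d=(-2,-4) inclusive
  edge (2, 16)→(8, 10): d=(6,-6) inclusive
    (4,4)@(9, 9): e=[-6,42,0] → ·  [on edge]
    (3,5)@(7, 11): e=[6,30,0] → █  [on edge]
    (4,5)@(9, 11): e=[-14,38,12] → ·
    (2,6)@(5, 13): e=[18,18,0] → █  [on edge]
    (3,6)@(7, 13): e=[-2,26,12] → ·
    (1,7)@(3, 15): e=[30,6,0] → █  [on edge]
    (3,7)@(7, 15): e=[-10,22,24] → ·
    (0,8)@(1, 17): e=[42,-6,0] → ·  [on edge]
    (1,8)@(3, 17): e=[22,2,12] → █
    (3,8)@(7, 17): e=[-18,18,36] → ·
    (1,9)@(3, 19): e=[14,-2,24] → ·
    (2,9)@(5, 19): e=[-6,6,36] → ·
  covered (6 px):
    · · · · ·
    · · · · ·
    · · · · ·
    · · · · ·
    · · · · ·
    · · · █ ·
    · · █ · ·
    · █ █ · ·
    · █ █ · ·
    · · · · ·
    · · · · ·

Answer: [[3,5],[2,6],[1,7],[2,7],[1,8],[2,8]]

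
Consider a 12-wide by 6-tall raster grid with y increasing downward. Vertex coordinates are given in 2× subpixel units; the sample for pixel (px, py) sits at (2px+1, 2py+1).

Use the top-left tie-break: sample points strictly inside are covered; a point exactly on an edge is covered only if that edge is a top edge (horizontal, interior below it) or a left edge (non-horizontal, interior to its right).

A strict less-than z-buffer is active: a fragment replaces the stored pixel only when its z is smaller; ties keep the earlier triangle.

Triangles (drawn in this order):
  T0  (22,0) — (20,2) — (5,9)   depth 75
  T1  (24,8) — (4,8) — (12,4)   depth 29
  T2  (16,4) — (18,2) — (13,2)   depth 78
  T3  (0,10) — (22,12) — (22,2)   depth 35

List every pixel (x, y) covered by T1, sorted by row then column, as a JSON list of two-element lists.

T0:
  2·area = 16
  edge (22, 0)→(20, 2): d=(-2,2) right/bottom  bias=-1
  edge (20, 2)→(5, 9): d=(-15,7) right/bottom  bias=-1
  edge (5, 9)→(22, 0): d=(17,-9) top-left  bias=+0
    (10,0)@(21, 1): e=[0,8,8] → ·  [on edge]
    (8,1)@(17, 3): e=[4,6,6] → #
    (9,1)@(19, 3): e=[0,-8,24] → ·  [on edge]
    (6,2)@(13, 5): e=[8,4,4] → #
    (7,2)@(15, 5): e=[4,-10,22] → ·
    (8,2)@(17, 5): e=[0,-24,40] → ·  [on edge]
    (4,3)@(9, 7): e=[12,2,2] → #
    (5,3)@(11, 7): e=[8,-12,20] → ·
    (6,3)@(13, 7): e=[4,-26,38] → ·
    (7,3)@(15, 7): e=[0,-40,56] → ·  [on edge]
    (2,4)@(5, 9): e=[16,0,0] → ·  [on edge]
    (4,4)@(9, 9): e=[8,-28,36] → ·
    (6,4)@(13, 9): e=[0,-56,72] → ·  [on edge]
    (5,5)@(11, 11): e=[0,-72,88] → ·  [on edge]
  covered (3 px):
    · · · · · · · · · · · ·
    · · · · · · · · # · · ·
    · · · · · · # · · · · ·
    · · · · # · · · · · · ·
    · · · · · · · · · · · ·
    · · · · · · · · · · · ·
T1:
  2·area = 80
  edge (24, 8)→(4, 8): d=(-20,0) right/bottom  bias=-1
  edge (4, 8)→(12, 4): d=(8,-4) top-left  bias=+0
  edge (12, 4)→(24, 8): d=(12,4) right/bottom  bias=-1
    (1,0)@(3, 1): e=[140,-60,0] → ·  [on edge]
    (4,1)@(9, 3): e=[100,-20,0] → ·  [on edge]
    (5,2)@(11, 5): e=[60,4,16] → #
    (6,2)@(13, 5): e=[60,12,8] → #
    (7,2)@(15, 5): e=[60,20,0] → ·  [on edge]
    (3,3)@(7, 7): e=[20,4,56] → #
    (4,3)@(9, 7): e=[20,12,48] → #
    (7,3)@(15, 7): e=[20,36,24] → #
    (8,3)@(17, 7): e=[20,44,16] → #
    (9,3)@(19, 7): e=[20,52,8] → #
    (10,3)@(21, 7): e=[20,60,0] → ·  [on edge]
    (3,4)@(7, 9): e=[-20,20,80] → ·
  covered (9 px):
    · · · · · · · · · · · ·
    · · · · · · · · · · · ·
    · · · · · # # · · · · ·
    · · · # # # # # # # · ·
    · · · · · · · · · · · ·
    · · · · · · · · · · · ·
T2:
  2·area = 10  (B↔C swapped to make it positive)
  edge (16, 4)→(13, 2): d=(-3,-2) top-left  bias=+0
  edge (13, 2)→(18, 2): d=(5,0) top-left  bias=+0
  edge (18, 2)→(16, 4): d=(-2,2) right/bottom  bias=-1
    (9,0)@(19, 1): e=[15,-5,0] → ·  [on edge]
    (7,1)@(15, 3): e=[1,5,4] → #
    (8,1)@(17, 3): e=[5,5,0] → ·  [on edge]
    (7,2)@(15, 5): e=[-5,15,0] → ·  [on edge]
    (6,3)@(13, 7): e=[-15,25,0] → ·  [on edge]
    (5,4)@(11, 9): e=[-25,35,0] → ·  [on edge]
    (4,5)@(9, 11): e=[-35,45,0] → ·  [on edge]
  covered (1 px):
    · · · · · · · · · · · ·
    · · · · · · · # · · · ·
    · · · · · · · · · · · ·
    · · · · · · · · · · · ·
    · · · · · · · · · · · ·
    · · · · · · · · · · · ·
T3:
  2·area = 220  (B↔C swapped to make it positive)
  edge (0, 10)→(22, 2): d=(22,-8) top-left  bias=+0
  edge (22, 2)→(22, 12): d=(0,10) right/bottom  bias=-1
  edge (22, 12)→(0, 10): d=(-22,-2) top-left  bias=+0
    (10,1)@(21, 3): e=[14,10,196] → #
    (11,1)@(23, 3): e=[30,-10,200] → ·
    (7,2)@(15, 5): e=[10,70,140] → #
    (8,2)@(17, 5): e=[26,50,144] → #
    (9,2)@(19, 5): e=[42,30,148] → #
    (11,2)@(23, 5): e=[74,-10,156] → ·
    (4,3)@(9, 7): e=[6,130,84] → #
    (5,3)@(11, 7): e=[22,110,88] → #
    (6,3)@(13, 7): e=[38,90,92] → #
    (11,3)@(23, 7): e=[118,-10,112] → ·
    (1,4)@(3, 9): e=[2,190,28] → #
    (2,4)@(5, 9): e=[18,170,32] → #
    (5,5)@(11, 11): e=[110,110,0] → #  [on edge]
  covered (28 px):
    · · · · · · · · · · · ·
    · · · · · · · · · · # ·
    · · · · · · · # # # # ·
    · · · · # # # # # # # ·
    · # # # # # # # # # # ·
    · · · · · # # # # # # ·

Answer: [[5,2],[6,2],[3,3],[4,3],[5,3],[6,3],[7,3],[8,3],[9,3]]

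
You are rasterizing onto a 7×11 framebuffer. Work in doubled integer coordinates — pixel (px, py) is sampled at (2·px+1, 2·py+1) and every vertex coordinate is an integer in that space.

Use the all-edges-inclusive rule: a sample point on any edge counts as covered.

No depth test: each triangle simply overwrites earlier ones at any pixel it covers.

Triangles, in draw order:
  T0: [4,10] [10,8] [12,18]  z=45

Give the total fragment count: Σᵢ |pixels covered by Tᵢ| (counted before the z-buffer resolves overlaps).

T0:
  2·area = 64
  edge (4, 10)→(10, 8): d=(6,-2) inclusive
  edge (10, 8)→(12, 18): d=(2,10) inclusive
  edge (12, 18)→(4, 10): d=(-8,-8) inclusive
    (4,1)@(9, 3): e=[-32,0,96] → ·  [on edge]
    (0,3)@(1, 7): e=[-24,88,0] → ·  [on edge]
    (6,3)@(13, 7): e=[0,-32,96] → ·  [on edge]
    (1,4)@(3, 9): e=[-8,72,0] → ·  [on edge]
    (3,4)@(7, 9): e=[0,32,32] → #  [on edge]
    (4,4)@(9, 9): e=[4,12,48] → #
    (5,4)@(11, 9): e=[8,-8,64] → ·
    (0,5)@(1, 11): e=[0,96,-32] → ·  [on edge]
    (2,5)@(5, 11): e=[8,56,0] → #  [on edge]
    (5,5)@(11, 11): e=[20,-4,48] → ·
    (2,6)@(5, 13): e=[20,60,-16] → ·
    (3,6)@(7, 13): e=[24,40,0] → #  [on edge]
    (5,6)@(11, 13): e=[32,0,32] → #  [on edge]
    (4,7)@(9, 15): e=[40,24,0] → #  [on edge]
    (5,8)@(11, 17): e=[56,8,0] → #  [on edge]
    (6,9)@(13, 19): e=[72,-8,0] → ·  [on edge]
  covered (11 px):
    · · · · · · ·
    · · · · · · ·
    · · · · · · ·
    · · · · · · ·
    · · · # # · ·
    · · # # # · ·
    · · · # # # ·
    · · · · # # ·
    · · · · · # ·
    · · · · · · ·
    · · · · · · ·

Final: 11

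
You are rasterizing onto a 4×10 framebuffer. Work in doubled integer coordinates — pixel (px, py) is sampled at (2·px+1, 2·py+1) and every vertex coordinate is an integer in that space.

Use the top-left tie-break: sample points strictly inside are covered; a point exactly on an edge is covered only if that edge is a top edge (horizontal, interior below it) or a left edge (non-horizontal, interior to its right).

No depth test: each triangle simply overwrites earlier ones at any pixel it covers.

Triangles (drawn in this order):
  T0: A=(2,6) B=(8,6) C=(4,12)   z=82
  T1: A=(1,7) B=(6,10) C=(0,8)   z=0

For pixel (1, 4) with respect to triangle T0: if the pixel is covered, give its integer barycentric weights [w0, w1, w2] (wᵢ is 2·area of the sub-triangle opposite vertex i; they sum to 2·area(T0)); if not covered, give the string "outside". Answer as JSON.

T0:
  2·area = 36
  edge (2, 6)→(8, 6): d=(6,0) top-left  bias=+0
  edge (8, 6)→(4, 12): d=(-4,6) right/bottom  bias=-1
  edge (4, 12)→(2, 6): d=(-2,-6) top-left  bias=+0
    (0,1)@(1, 3): e=[-18,54,0] → .  [on edge]
    (1,3)@(3, 7): e=[6,26,4] → X
    (2,3)@(5, 7): e=[6,14,16] → X
    (3,3)@(7, 7): e=[6,2,28] → X
    (1,4)@(3, 9): e=[18,18,0] → X  [on edge]
    (3,4)@(7, 9): e=[18,-6,24] → .
    (1,5)@(3, 11): e=[30,10,-4] → .
    (2,5)@(5, 11): e=[30,-2,8] → .
    (2,7)@(5, 15): e=[54,-18,0] → .  [on edge]
  covered (5 px):
    . . . .
    . . . .
    . . . .
    . X X X
    . X X .
    . . . .
    . . . .
    . . . .
    . . . .
    . . . .
T1:
  2·area = 8
  edge (1, 7)→(6, 10): d=(5,3) right/bottom  bias=-1
  edge (6, 10)→(0, 8): d=(-6,-2) top-left  bias=+0
  edge (0, 8)→(1, 7): d=(1,-1) top-left  bias=+0
    (3,0)@(7, 1): e=[-48,56,0] → .  [on edge]
    (2,1)@(5, 3): e=[-32,40,0] → .  [on edge]
    (1,2)@(3, 5): e=[-16,24,0] → .  [on edge]
    (0,3)@(1, 7): e=[0,8,0] → .  [on edge]
    (1,4)@(3, 9): e=[4,0,4] → X  [on edge]
    (2,4)@(5, 9): e=[-2,4,6] → .
    (1,5)@(3, 11): e=[14,-12,6] → .
  covered (1 px):
    . . . .
    . . . .
    . . . .
    . . . .
    . X . .
    . . . .
    . . . .
    . . . .
    . . . .
    . . . .

Final: [18,0,18]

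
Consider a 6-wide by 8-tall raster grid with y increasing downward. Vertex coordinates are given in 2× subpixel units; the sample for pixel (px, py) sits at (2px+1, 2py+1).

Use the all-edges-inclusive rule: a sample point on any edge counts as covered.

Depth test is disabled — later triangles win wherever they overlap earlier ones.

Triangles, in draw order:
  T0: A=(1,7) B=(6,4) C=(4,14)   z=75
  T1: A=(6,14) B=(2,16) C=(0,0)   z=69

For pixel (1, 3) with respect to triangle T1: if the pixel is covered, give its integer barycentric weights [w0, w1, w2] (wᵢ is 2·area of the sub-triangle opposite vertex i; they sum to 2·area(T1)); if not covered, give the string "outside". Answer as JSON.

T0:
  2·area = 44
  edge (1, 7)→(6, 4): d=(5,-3) inclusive
  edge (6, 4)→(4, 14): d=(-2,10) inclusive
  edge (4, 14)→(1, 7): d=(-3,-7) inclusive
    (5,0)@(11, 1): e=[0,-44,88] → ·  [on edge]
    (2,2)@(5, 5): e=[2,8,34] → █
    (3,2)@(7, 5): e=[8,-12,48] → ·
    (0,3)@(1, 7): e=[0,44,0] → █  [on edge]
    (1,3)@(3, 7): e=[6,24,14] → █
    (3,3)@(7, 7): e=[18,-16,42] → ·
    (0,4)@(1, 9): e=[10,40,-6] → ·
    (1,4)@(3, 9): e=[16,20,8] → █
    (2,4)@(5, 9): e=[22,0,22] → █  [on edge]
    (3,4)@(7, 9): e=[28,-20,36] → ·
    (1,5)@(3, 11): e=[26,16,2] → █
    (2,5)@(5, 11): e=[32,-4,16] → ·
  covered (7 px):
    · · · · · ·
    · · · · · ·
    · · █ · · ·
    █ █ █ · · ·
    · █ █ · · ·
    · █ · · · ·
    · · · · · ·
    · · · · · ·
T1:
  2·area = 68
  edge (6, 14)→(2, 16): d=(-4,2) inclusive
  edge (2, 16)→(0, 0): d=(-2,-16) inclusive
  edge (0, 0)→(6, 14): d=(6,14) inclusive
    (0,1)@(1, 3): e=[54,10,4] → █
    (1,1)@(3, 3): e=[50,42,-24] → ·
    (0,2)@(1, 5): e=[46,6,16] → █
    (1,2)@(3, 5): e=[42,38,-12] → ·
    (0,3)@(1, 7): e=[38,2,28] → █
    (1,3)@(3, 7): e=[34,34,0] → █  [on edge]
    (2,3)@(5, 7): e=[30,66,-28] → ·
    (0,4)@(1, 9): e=[30,-2,40] → ·
    (1,4)@(3, 9): e=[26,30,12] → █
    (2,4)@(5, 9): e=[22,62,-16] → ·
    (1,5)@(3, 11): e=[18,26,24] → █
    (2,5)@(5, 11): e=[14,58,-4] → ·
  covered (9 px):
    · · · · · ·
    █ · · · · ·
    █ · · · · ·
    █ █ · · · ·
    · █ · · · ·
    · █ · · · ·
    · █ █ · · ·
    · █ · · · ·

Answer: [34,0,34]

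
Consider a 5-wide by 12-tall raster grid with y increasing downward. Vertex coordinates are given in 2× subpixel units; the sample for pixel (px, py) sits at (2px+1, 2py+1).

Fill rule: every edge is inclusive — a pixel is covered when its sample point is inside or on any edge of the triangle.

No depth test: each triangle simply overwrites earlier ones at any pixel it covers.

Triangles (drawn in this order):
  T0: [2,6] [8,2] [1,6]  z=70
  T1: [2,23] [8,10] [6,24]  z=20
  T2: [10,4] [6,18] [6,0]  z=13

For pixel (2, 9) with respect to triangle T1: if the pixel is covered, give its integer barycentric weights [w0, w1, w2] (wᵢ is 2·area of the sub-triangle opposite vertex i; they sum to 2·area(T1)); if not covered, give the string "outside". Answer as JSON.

T0:
  2·area = 4  (B↔C swapped to make it positive)
  edge (2, 6)→(1, 6): d=(-1,0) inclusive
  edge (1, 6)→(8, 2): d=(7,-4) inclusive
  edge (8, 2)→(2, 6): d=(-6,4) inclusive
    (1,2)@(3, 5): e=[1,1,2] → #
    (2,2)@(5, 5): e=[1,9,-6] → ·
    (1,3)@(3, 7): e=[-1,15,-10] → ·
  covered (1 px):
    · · · · ·
    · · · · ·
    · # · · ·
    · · · · ·
    · · · · ·
    · · · · ·
    · · · · ·
    · · · · ·
    · · · · ·
    · · · · ·
    · · · · ·
    · · · · ·
T1:
  2·area = 58
  edge (2, 23)→(8, 10): d=(6,-13) inclusive
  edge (8, 10)→(6, 24): d=(-2,14) inclusive
  edge (6, 24)→(2, 23): d=(-4,-1) inclusive
    (4,1)@(9, 3): e=[-29,0,87] → ·  [on edge]
    (3,6)@(7, 13): e=[5,8,45] → #
    (4,6)@(9, 13): e=[31,-20,47] → ·
    (3,7)@(7, 15): e=[17,4,37] → #
    (4,7)@(9, 15): e=[43,-24,39] → ·
    (2,8)@(5, 17): e=[3,28,27] → #
    (3,8)@(7, 17): e=[29,0,29] → #  [on edge]
    (4,8)@(9, 17): e=[55,-28,31] → ·
    (2,9)@(5, 19): e=[15,24,19] → #
    (3,9)@(7, 19): e=[41,-4,21] → ·
    (1,10)@(3, 21): e=[1,48,9] → #
    (3,10)@(7, 21): e=[53,-8,13] → ·
  covered (9 px):
    · · · · ·
    · · · · ·
    · · · · ·
    · · · · ·
    · · · · ·
    · · · · ·
    · · · # ·
    · · · # ·
    · · # # ·
    · · # · ·
    · # # · ·
    · # # · ·
T2:
  2·area = 72
  edge (10, 4)→(6, 18): d=(-4,14) inclusive
  edge (6, 18)→(6, 0): d=(0,-18) inclusive
  edge (6, 0)→(10, 4): d=(4,4) inclusive
    (3,0)@(7, 1): e=[54,18,0] → #  [on edge]
    (4,0)@(9, 1): e=[26,54,-8] → ·
    (3,1)@(7, 3): e=[46,18,8] → #
    (4,1)@(9, 3): e=[18,54,0] → #  [on edge]
    (3,2)@(7, 5): e=[38,18,16] → #
    (3,3)@(7, 7): e=[30,18,24] → #
    (3,4)@(7, 9): e=[22,18,32] → #
    (4,4)@(9, 9): e=[-6,54,24] → ·
    (3,5)@(7, 11): e=[14,18,40] → #
    (4,5)@(9, 11): e=[-14,54,32] → ·
    (3,6)@(7, 13): e=[6,18,48] → #
    (4,6)@(9, 13): e=[-22,54,40] → ·
  covered (10 px):
    · · · # ·
    · · · # #
    · · · # #
    · · · # #
    · · · # ·
    · · · # ·
    · · · # ·
    · · · · ·
    · · · · ·
    · · · · ·
    · · · · ·
    · · · · ·

Result: [24,19,15]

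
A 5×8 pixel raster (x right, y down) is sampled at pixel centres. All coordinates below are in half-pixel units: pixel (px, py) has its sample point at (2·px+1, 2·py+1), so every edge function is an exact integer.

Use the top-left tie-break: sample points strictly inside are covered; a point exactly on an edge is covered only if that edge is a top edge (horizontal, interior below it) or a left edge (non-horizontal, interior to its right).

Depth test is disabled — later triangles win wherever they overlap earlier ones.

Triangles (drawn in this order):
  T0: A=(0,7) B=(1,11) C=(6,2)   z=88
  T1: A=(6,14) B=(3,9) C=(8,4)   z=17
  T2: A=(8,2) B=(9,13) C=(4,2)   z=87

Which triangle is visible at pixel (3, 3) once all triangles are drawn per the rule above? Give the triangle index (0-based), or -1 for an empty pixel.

T0:
  2·area = 29  (B↔C swapped to make it positive)
  edge (0, 7)→(6, 2): d=(6,-5) top-left  bias=+0
  edge (6, 2)→(1, 11): d=(-5,9) right/bottom  bias=-1
  edge (1, 11)→(0, 7): d=(-1,-4) top-left  bias=+0
    (2,1)@(5, 3): e=[1,4,24] → X
    (3,1)@(7, 3): e=[11,-14,32] → .
    (1,2)@(3, 5): e=[3,12,14] → X
    (2,2)@(5, 5): e=[13,-6,22] → .
    (0,3)@(1, 7): e=[5,20,4] → X
    (2,3)@(5, 7): e=[25,-16,20] → .
    (0,4)@(1, 9): e=[17,10,2] → X
    (1,4)@(3, 9): e=[27,-8,10] → .
    (0,5)@(1, 11): e=[29,0,0] → .  [on edge]
  covered (5 px):
    . . . . .
    . . X . .
    . X . . .
    X X . . .
    X . . . .
    . . . . .
    . . . . .
    . . . . .
T1:
  2·area = 40
  edge (6, 14)→(3, 9): d=(-3,-5) top-left  bias=+0
  edge (3, 9)→(8, 4): d=(5,-5) top-left  bias=+0
  edge (8, 4)→(6, 14): d=(-2,10) right/bottom  bias=-1
    (4,1)@(9, 3): e=[48,0,-8] → .  [on edge]
    (3,2)@(7, 5): e=[32,0,8] → X  [on edge]
    (4,2)@(9, 5): e=[42,10,-12] → .
    (2,3)@(5, 7): e=[16,0,24] → X  [on edge]
    (4,3)@(9, 7): e=[36,20,-16] → .
    (1,4)@(3, 9): e=[0,0,40] → X  [on edge]
    (3,4)@(7, 9): e=[20,20,0] → .  [on edge]
    (0,5)@(1, 11): e=[-16,0,56] → .  [on edge]
    (1,5)@(3, 11): e=[-6,10,36] → .
    (2,5)@(5, 11): e=[4,20,16] → X
    (3,5)@(7, 11): e=[14,30,-4] → .
    (2,6)@(5, 13): e=[-2,30,12] → .
  covered (6 px):
    . . . . .
    . . . . .
    . . . X .
    . . X X .
    . X X . .
    . . X . .
    . . . . .
    . . . . .
T2:
  2·area = 44
  edge (8, 2)→(9, 13): d=(1,11) right/bottom  bias=-1
  edge (9, 13)→(4, 2): d=(-5,-11) top-left  bias=+0
  edge (4, 2)→(8, 2): d=(4,0) top-left  bias=+0
    (2,1)@(5, 3): e=[34,6,4] → X
    (3,1)@(7, 3): e=[12,28,4] → X
    (4,1)@(9, 3): e=[-10,50,4] → .
    (2,2)@(5, 5): e=[36,-4,12] → .
    (3,2)@(7, 5): e=[14,18,12] → X
    (4,2)@(9, 5): e=[-8,40,12] → .
    (3,3)@(7, 7): e=[16,8,20] → X
    (4,3)@(9, 7): e=[-6,30,20] → .
    (3,4)@(7, 9): e=[18,-2,28] → .
    (4,6)@(9, 13): e=[0,0,44] → .  [on edge]
  covered (4 px):
    . . . . .
    . . X X .
    . . . X .
    . . . X .
    . . . . .
    . . . . .
    . . . . .
    . . . . .

Z-buffer (winner per pixel, '.' = empty):
  . . . . .
  . . 2 2 .
  . 0 . 2 .
  0 0 1 2 .
  0 1 1 . .
  . . 1 . .
  . . . . .
  . . . . .

Final: 2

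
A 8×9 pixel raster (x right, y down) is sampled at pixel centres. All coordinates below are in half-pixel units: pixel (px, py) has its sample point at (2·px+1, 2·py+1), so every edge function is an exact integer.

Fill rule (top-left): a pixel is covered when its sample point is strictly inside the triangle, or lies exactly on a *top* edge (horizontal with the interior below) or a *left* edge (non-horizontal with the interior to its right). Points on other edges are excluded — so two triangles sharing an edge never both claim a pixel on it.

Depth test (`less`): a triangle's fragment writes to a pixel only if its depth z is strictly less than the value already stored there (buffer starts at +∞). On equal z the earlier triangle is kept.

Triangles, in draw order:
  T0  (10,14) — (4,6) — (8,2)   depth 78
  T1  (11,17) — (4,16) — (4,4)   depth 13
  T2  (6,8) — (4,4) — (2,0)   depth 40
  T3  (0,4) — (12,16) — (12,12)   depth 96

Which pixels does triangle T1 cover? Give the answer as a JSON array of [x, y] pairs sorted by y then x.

T0:
  2·area = 56
  edge (10, 14)→(4, 6): d=(-6,-8) top-left  bias=+0
  edge (4, 6)→(8, 2): d=(4,-4) top-left  bias=+0
  edge (8, 2)→(10, 14): d=(2,12) right/bottom  bias=-1
    (4,0)@(9, 1): e=[70,0,-14] → ·  [on edge]
    (3,1)@(7, 3): e=[42,0,14] → █  [on edge]
    (4,1)@(9, 3): e=[58,8,-10] → ·
    (2,2)@(5, 5): e=[14,0,42] → █  [on edge]
    (4,2)@(9, 5): e=[46,16,-6] → ·
    (1,3)@(3, 7): e=[-14,0,70] → ·  [on edge]
    (2,3)@(5, 7): e=[2,8,46] → █
    (4,3)@(9, 7): e=[34,24,-2] → ·
    (0,4)@(1, 9): e=[-42,0,98] → ·  [on edge]
    (2,4)@(5, 9): e=[-10,16,50] → ·
    (3,4)@(7, 9): e=[6,24,26] → █
    (4,4)@(9, 9): e=[22,32,2] → █
  covered (8 px):
    · · · · · · · ·
    · · · █ · · · ·
    · · █ █ · · · ·
    · · █ █ · · · ·
    · · · █ █ · · ·
    · · · · █ · · ·
    · · · · · · · ·
    · · · · · · · ·
    · · · · · · · ·
T1:
  2·area = 84
  edge (11, 17)→(4, 16): d=(-7,-1) top-left  bias=+0
  edge (4, 16)→(4, 4): d=(0,-12) top-left  bias=+0
  edge (4, 4)→(11, 17): d=(7,13) right/bottom  bias=-1
    (2,3)@(5, 7): e=[64,12,8] → █
    (3,3)@(7, 7): e=[66,36,-18] → ·
    (2,4)@(5, 9): e=[50,12,22] → █
    (3,4)@(7, 9): e=[52,36,-4] → ·
    (2,5)@(5, 11): e=[36,12,36] → █
    (3,5)@(7, 11): e=[38,36,10] → █
    (4,5)@(9, 11): e=[40,60,-16] → ·
    (2,6)@(5, 13): e=[22,12,50] → █
    (4,6)@(9, 13): e=[26,60,-2] → ·
    (2,7)@(5, 15): e=[8,12,64] → █
    (4,7)@(9, 15): e=[12,60,12] → █
    (5,7)@(11, 15): e=[14,84,-14] → ·
    (5,8)@(11, 17): e=[0,84,0] → ·  [on edge]
  covered (9 px):
    · · · · · · · ·
    · · · · · · · ·
    · · · · · · · ·
    · · █ · · · · ·
    · · █ · · · · ·
    · · █ █ · · · ·
    · · █ █ · · · ·
    · · █ █ █ · · ·
    · · · · · · · ·
T2:
  degenerate (2·area = 0) — covers nothing
T3:
  2·area = 48  (B↔C swapped to make it positive)
  edge (0, 4)→(12, 12): d=(12,8) right/bottom  bias=-1
  edge (12, 12)→(12, 16): d=(0,4) right/bottom  bias=-1
  edge (12, 16)→(0, 4): d=(-12,-12) top-left  bias=+0
    (0,2)@(1, 5): e=[4,44,0] → █  [on edge]
    (1,2)@(3, 5): e=[-12,36,24] → ·
    (0,3)@(1, 7): e=[28,44,-24] → ·
    (1,3)@(3, 7): e=[12,36,0] → █  [on edge]
    (2,3)@(5, 7): e=[-4,28,24] → ·
    (1,4)@(3, 9): e=[36,36,-24] → ·
    (2,4)@(5, 9): e=[20,28,0] → █  [on edge]
    (3,4)@(7, 9): e=[4,20,24] → █
    (4,4)@(9, 9): e=[-12,12,48] → ·
    (2,5)@(5, 11): e=[44,28,-24] → ·
    (3,5)@(7, 11): e=[28,20,0] → █  [on edge]
    (4,5)@(9, 11): e=[12,12,24] → █
    (4,6)@(9, 13): e=[36,12,0] → █  [on edge]
    (5,7)@(11, 15): e=[44,4,0] → █  [on edge]
    (6,8)@(13, 17): e=[52,-4,0] → ·  [on edge]
  covered (9 px):
    · · · · · · · ·
    · · · · · · · ·
    █ · · · · · · ·
    · █ · · · · · ·
    · · █ █ · · · ·
    · · · █ █ · · ·
    · · · · █ █ · ·
    · · · · · █ · ·
    · · · · · · · ·

Answer: [[2,3],[2,4],[2,5],[3,5],[2,6],[3,6],[2,7],[3,7],[4,7]]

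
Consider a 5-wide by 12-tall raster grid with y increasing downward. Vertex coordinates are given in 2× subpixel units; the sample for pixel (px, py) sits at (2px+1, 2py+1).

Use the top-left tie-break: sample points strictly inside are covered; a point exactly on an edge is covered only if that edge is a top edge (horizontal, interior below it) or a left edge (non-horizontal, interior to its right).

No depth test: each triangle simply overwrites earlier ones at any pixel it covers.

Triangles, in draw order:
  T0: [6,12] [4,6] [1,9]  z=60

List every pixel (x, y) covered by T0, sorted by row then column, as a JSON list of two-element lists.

T0:
  2·area = 24  (B↔C swapped to make it positive)
  edge (6, 12)→(1, 9): d=(-5,-3) top-left  bias=+0
  edge (1, 9)→(4, 6): d=(3,-3) top-left  bias=+0
  edge (4, 6)→(6, 12): d=(2,6) right/bottom  bias=-1
    (4,0)@(9, 1): e=[64,0,-40] → .  [on edge]
    (1,1)@(3, 3): e=[36,-12,0] → .  [on edge]
    (3,1)@(7, 3): e=[48,0,-24] → .  [on edge]
    (2,2)@(5, 5): e=[32,0,-8] → .  [on edge]
    (1,3)@(3, 7): e=[16,0,8] → X  [on edge]
    (2,3)@(5, 7): e=[22,6,-4] → .
    (0,4)@(1, 9): e=[0,0,24] → X  [on edge]
    (2,4)@(5, 9): e=[12,12,0] → .  [on edge]
    (0,5)@(1, 11): e=[-10,6,28] → .
    (1,5)@(3, 11): e=[-4,12,16] → .
    (2,5)@(5, 11): e=[2,18,4] → X
    (3,5)@(7, 11): e=[8,24,-8] → .
    (3,7)@(7, 15): e=[-12,36,0] → .  [on edge]
    (4,10)@(9, 21): e=[-36,60,0] → .  [on edge]
  covered (4 px):
    . . . . .
    . . . . .
    . . . . .
    . X . . .
    X X . . .
    . . X . .
    . . . . .
    . . . . .
    . . . . .
    . . . . .
    . . . . .
    . . . . .

Result: [[1,3],[0,4],[1,4],[2,5]]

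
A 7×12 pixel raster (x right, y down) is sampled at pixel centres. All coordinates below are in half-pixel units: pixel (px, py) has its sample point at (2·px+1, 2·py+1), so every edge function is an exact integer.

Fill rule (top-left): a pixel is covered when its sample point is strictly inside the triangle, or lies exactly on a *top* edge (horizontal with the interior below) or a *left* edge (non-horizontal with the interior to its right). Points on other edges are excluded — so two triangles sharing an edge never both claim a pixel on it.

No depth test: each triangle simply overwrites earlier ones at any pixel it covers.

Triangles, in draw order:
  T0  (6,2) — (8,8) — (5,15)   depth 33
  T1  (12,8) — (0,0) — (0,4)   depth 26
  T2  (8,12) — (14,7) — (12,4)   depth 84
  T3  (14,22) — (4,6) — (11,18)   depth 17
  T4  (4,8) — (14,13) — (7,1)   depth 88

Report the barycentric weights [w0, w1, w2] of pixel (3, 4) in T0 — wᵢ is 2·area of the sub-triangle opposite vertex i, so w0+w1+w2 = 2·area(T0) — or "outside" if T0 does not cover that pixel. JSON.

T0:
  2·area = 32
  edge (6, 2)→(8, 8): d=(2,6) right/bottom  bias=-1
  edge (8, 8)→(5, 15): d=(-3,7) right/bottom  bias=-1
  edge (5, 15)→(6, 2): d=(1,-13) top-left  bias=+0
    (5,0)@(11, 1): e=[-32,0,64] → ·  [on edge]
    (3,2)@(7, 5): e=[0,16,16] → ·  [on edge]
    (3,3)@(7, 7): e=[4,10,18] → █
    (4,3)@(9, 7): e=[-8,-4,44] → ·
    (3,4)@(7, 9): e=[8,4,20] → █
    (4,4)@(9, 9): e=[-4,-10,46] → ·
    (3,5)@(7, 11): e=[12,-2,22] → ·
    (4,5)@(9, 11): e=[0,-16,48] → ·  [on edge]
    (2,7)@(5, 15): e=[32,0,0] → ·  [on edge]
    (5,8)@(11, 17): e=[0,-48,80] → ·  [on edge]
    (6,11)@(13, 23): e=[0,-80,112] → ·  [on edge]
  covered (2 px):
    · · · · · · ·
    · · · · · · ·
    · · · · · · ·
    · · · █ · · ·
    · · · █ · · ·
    · · · · · · ·
    · · · · · · ·
    · · · · · · ·
    · · · · · · ·
    · · · · · · ·
    · · · · · · ·
    · · · · · · ·
T1:
  2·area = 48  (B↔C swapped to make it positive)
  edge (12, 8)→(0, 4): d=(-12,-4) top-left  bias=+0
  edge (0, 4)→(0, 0): d=(0,-4) top-left  bias=+0
  edge (0, 0)→(12, 8): d=(12,8) right/bottom  bias=-1
    (0,0)@(1, 1): e=[40,4,4] → █
    (1,0)@(3, 1): e=[48,12,-12] → ·
    (0,1)@(1, 3): e=[16,4,28] → █
    (1,1)@(3, 3): e=[24,12,12] → █
    (2,1)@(5, 3): e=[32,20,-4] → ·
    (0,2)@(1, 5): e=[-8,4,52] → ·
    (1,2)@(3, 5): e=[0,12,36] → █  [on edge]
    (2,2)@(5, 5): e=[8,20,20] → █
    (3,2)@(7, 5): e=[16,28,4] → █
    (4,2)@(9, 5): e=[24,36,-12] → ·
    (1,3)@(3, 7): e=[-24,12,60] → ·
    (2,3)@(5, 7): e=[-16,20,44] → ·
    (4,3)@(9, 7): e=[0,36,12] → █  [on edge]
  covered (7 px):
    █ · · · · · ·
    █ █ · · · · ·
    · █ █ █ · · ·
    · · · · █ · ·
    · · · · · · ·
    · · · · · · ·
    · · · · · · ·
    · · · · · · ·
    · · · · · · ·
    · · · · · · ·
    · · · · · · ·
    · · · · · · ·
T2:
  2·area = 28  (B↔C swapped to make it positive)
  edge (8, 12)→(12, 4): d=(4,-8) top-left  bias=+0
  edge (12, 4)→(14, 7): d=(2,3) right/bottom  bias=-1
  edge (14, 7)→(8, 12): d=(-6,5) right/bottom  bias=-1
    (5,3)@(11, 7): e=[4,9,15] → █
    (6,3)@(13, 7): e=[20,3,5] → █
    (5,4)@(11, 9): e=[12,13,3] → █
    (6,4)@(13, 9): e=[28,7,-7] → ·
    (4,5)@(9, 11): e=[4,23,1] → █
    (5,5)@(11, 11): e=[20,17,-9] → ·
    (4,6)@(9, 13): e=[12,27,-11] → ·
  covered (4 px):
    · · · · · · ·
    · · · · · · ·
    · · · · · · ·
    · · · · · █ █
    · · · · · █ ·
    · · · · █ · ·
    · · · · · · ·
    · · · · · · ·
    · · · · · · ·
    · · · · · · ·
    · · · · · · ·
    · · · · · · ·
T3:
  2·area = 8  (B↔C swapped to make it positive)
  edge (14, 22)→(11, 18): d=(-3,-4) top-left  bias=+0
  edge (11, 18)→(4, 6): d=(-7,-12) top-left  bias=+0
  edge (4, 6)→(14, 22): d=(10,16) right/bottom  bias=-1
    (3,5)@(7, 11): e=[5,1,2] → █
    (4,5)@(9, 11): e=[13,25,-30] → ·
    (3,6)@(7, 13): e=[-1,-13,22] → ·
  covered (1 px):
    · · · · · · ·
    · · · · · · ·
    · · · · · · ·
    · · · · · · ·
    · · · · · · ·
    · · · █ · · ·
    · · · · · · ·
    · · · · · · ·
    · · · · · · ·
    · · · · · · ·
    · · · · · · ·
    · · · · · · ·
T4:
  2·area = 85  (B↔C swapped to make it positive)
  edge (4, 8)→(7, 1): d=(3,-7) top-left  bias=+0
  edge (7, 1)→(14, 13): d=(7,12) right/bottom  bias=-1
  edge (14, 13)→(4, 8): d=(-10,-5) top-left  bias=+0
    (3,0)@(7, 1): e=[0,0,85] → ·  [on edge]
    (3,1)@(7, 3): e=[6,14,65] → █
    (4,1)@(9, 3): e=[20,-10,75] → ·
    (3,2)@(7, 5): e=[12,28,45] → █
    (4,2)@(9, 5): e=[26,4,55] → █
    (5,2)@(11, 5): e=[40,-20,65] → ·
    (2,3)@(5, 7): e=[4,66,15] → █
    (5,3)@(11, 7): e=[46,-6,45] → ·
    (2,4)@(5, 9): e=[10,80,-5] → ·
    (3,4)@(7, 9): e=[24,56,5] → █
    (5,4)@(11, 9): e=[52,8,25] → █
    (6,4)@(13, 9): e=[66,-16,35] → ·
    (0,7)@(1, 15): e=[0,170,-85] → ·  [on edge]
  covered (10 px):
    · · · · · · ·
    · · · █ · · ·
    · · · █ █ · ·
    · · █ █ █ · ·
    · · · █ █ █ ·
    · · · · · █ ·
    · · · · · · ·
    · · · · · · ·
    · · · · · · ·
    · · · · · · ·
    · · · · · · ·
    · · · · · · ·

Final: [4,20,8]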